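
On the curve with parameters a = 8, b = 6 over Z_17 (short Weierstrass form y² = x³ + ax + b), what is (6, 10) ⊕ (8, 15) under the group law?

(6, 10) + (8, 15). λ = (15 - 10)/(8 - 6) ≡ 5/2 mod 17. 2⁻¹ ≡ 9 (mod 17) since 2·9 = 18 ≡ 1, so λ ≡ 11.
  x = λ² - 6 - 8 = 121 - 14 ≡ 5; y = λ·(6 - 5) - 10 ≡ 1. → (5, 1)

(5, 1)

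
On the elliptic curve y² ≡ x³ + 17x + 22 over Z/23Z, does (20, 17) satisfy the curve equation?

yes

y² = 17² ≡ 13; x³ + 17x + 22 = 8362 ≡ 13 (mod 23). 13 = 13.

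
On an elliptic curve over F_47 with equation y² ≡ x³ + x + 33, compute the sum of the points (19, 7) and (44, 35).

(19, 7) + (44, 35). λ = (35 - 7)/(44 - 19) ≡ 28/25 mod 47. 25⁻¹ ≡ 32 (mod 47) since 25·32 = 800 ≡ 1, so λ ≡ 3.
  x = λ² - 19 - 44 = 9 - 63 ≡ 40; y = λ·(19 - 40) - 7 ≡ 24. → (40, 24)

(40, 24)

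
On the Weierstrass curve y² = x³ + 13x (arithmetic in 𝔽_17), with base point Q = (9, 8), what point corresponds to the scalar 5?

(9, 8)

Repeated addition: build up to 5Q.
2Q: tangent at (9, 8): λ = (3·9² + 13)/(2·8) ≡ 1/16. 16⁻¹ ≡ 16 (mod 17) since 16·16 = 256 ≡ 1, so λ ≡ 1·16 ≡ 16.
  x = λ² - 9 - 9 = 256 - 18 ≡ 0; y = λ·(9 - 0) - 8 ≡ 0. → (0, 0)
3Q: (0, 0) + (9, 8). λ = (8 - 0)/(9 - 0) ≡ 8/9 mod 17. 9⁻¹ ≡ 2 (mod 17) since 9·2 = 18 ≡ 1, so λ ≡ 16.
  x = λ² - 0 - 9 = 256 - 9 ≡ 9; y = λ·(0 - 9) - 0 ≡ 9. → (9, 9)
4Q: (9, 9) + (9, 8): same x and y₁ ≡ -y₂, so the sum is 𝒪.
5Q: 𝒪 + (9, 8) = (9, 8) (identity).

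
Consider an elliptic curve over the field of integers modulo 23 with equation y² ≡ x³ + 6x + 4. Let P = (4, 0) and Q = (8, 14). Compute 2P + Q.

First 2P:
Repeated addition: build up to 2P.
2P: (4, 0) + (4, 0): same x and y₁ ≡ -y₂, so the sum is O.
2P = O.
Finally 2P + Q:
O + (8, 14) = (8, 14) (identity).

(8, 14)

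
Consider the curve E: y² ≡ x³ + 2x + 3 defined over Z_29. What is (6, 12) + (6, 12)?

(8, 3)

tangent at (6, 12): λ = (3·6² + 2)/(2·12) ≡ 23/24. 24⁻¹ ≡ 23 (mod 29), so λ ≡ 23·23 ≡ 7.
  x = λ² - 6 - 6 = 49 - 12 ≡ 8; y = λ·(6 - 8) - 12 ≡ 3. → (8, 3)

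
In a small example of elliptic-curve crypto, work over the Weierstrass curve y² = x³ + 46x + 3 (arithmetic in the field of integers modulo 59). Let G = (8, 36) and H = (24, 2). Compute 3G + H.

First 3G:
Repeated addition: build up to 3G.
2G: tangent at (8, 36): λ = (3·8² + 46)/(2·36) ≡ 2/13. 13⁻¹ ≡ 50 (mod 59), so λ ≡ 2·50 ≡ 41.
  x = λ² - 8 - 8 = 1681 - 16 ≡ 13; y = λ·(8 - 13) - 36 ≡ 54. → (13, 54)
3G: (13, 54) + (8, 36). λ = (36 - 54)/(8 - 13) ≡ 41/54 mod 59. 54⁻¹ ≡ 47 (mod 59) since 54·47 = 2538 ≡ 1, so λ ≡ 39.
  x = λ² - 13 - 8 = 1521 - 21 ≡ 25; y = λ·(13 - 25) - 54 ≡ 9. → (25, 9)
3G = (25, 9).
Finally 3G + H:
(25, 9) + (24, 2). λ = (2 - 9)/(24 - 25) ≡ 52/58 mod 59. 58⁻¹ ≡ 58 (mod 59), so λ ≡ 7.
  x = λ² - 25 - 24 = 49 - 49 ≡ 0; y = λ·(25 - 0) - 9 ≡ 48. → (0, 48)

(0, 48)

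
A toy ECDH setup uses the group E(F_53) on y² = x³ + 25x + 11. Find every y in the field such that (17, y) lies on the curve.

x³ + 25x + 11 = 5349 ≡ 49 (mod 53).
Square roots of 49 mod 53: 7 and 46 (since 7² = 49 ≡ 49).

7, 46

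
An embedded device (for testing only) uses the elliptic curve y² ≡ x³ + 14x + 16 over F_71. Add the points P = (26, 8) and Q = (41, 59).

(61, 15)

(26, 8) + (41, 59). λ = (59 - 8)/(41 - 26) ≡ 51/15 mod 71. 15⁻¹ ≡ 19 (mod 71) since 15·19 = 285 ≡ 1, so λ ≡ 46.
  x = λ² - 26 - 41 = 2116 - 67 ≡ 61; y = λ·(26 - 61) - 8 ≡ 15. → (61, 15)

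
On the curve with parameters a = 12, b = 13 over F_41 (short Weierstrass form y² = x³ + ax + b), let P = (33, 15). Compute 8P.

Repeated addition: build up to 8P.
2P: tangent at (33, 15): λ = (3·33² + 12)/(2·15) ≡ 40/30. 30⁻¹ ≡ 26 (mod 41), so λ ≡ 40·26 ≡ 15.
  x = λ² - 33 - 33 = 225 - 66 ≡ 36; y = λ·(33 - 36) - 15 ≡ 22. → (36, 22)
3P: (36, 22) + (33, 15). λ = (15 - 22)/(33 - 36) ≡ 34/38 mod 41. 38⁻¹ ≡ 27 (mod 41), so λ ≡ 16.
  x = λ² - 36 - 33 = 256 - 69 ≡ 23; y = λ·(36 - 23) - 22 ≡ 22. → (23, 22)
4P: (23, 22) + (33, 15). λ = (15 - 22)/(33 - 23) ≡ 34/10 mod 41. 10⁻¹ ≡ 37 (mod 41), so λ ≡ 28.
  x = λ² - 23 - 33 = 784 - 56 ≡ 31; y = λ·(23 - 31) - 22 ≡ 0. → (31, 0)
5P: (31, 0) + (33, 15). λ = (15 - 0)/(33 - 31) ≡ 15/2 mod 41. 2⁻¹ ≡ 21 (mod 41), so λ ≡ 28.
  x = λ² - 31 - 33 = 784 - 64 ≡ 23; y = λ·(31 - 23) - 0 ≡ 19. → (23, 19)
6P: (23, 19) + (33, 15). λ = (15 - 19)/(33 - 23) ≡ 37/10 mod 41. 10⁻¹ ≡ 37 (mod 41) since 10·37 = 370 ≡ 1, so λ ≡ 16.
  x = λ² - 23 - 33 = 256 - 56 ≡ 36; y = λ·(23 - 36) - 19 ≡ 19. → (36, 19)
7P: (36, 19) + (33, 15). λ = (15 - 19)/(33 - 36) ≡ 37/38 mod 41. 38⁻¹ ≡ 27 (mod 41) since 38·27 = 1026 ≡ 1, so λ ≡ 15.
  x = λ² - 36 - 33 = 225 - 69 ≡ 33; y = λ·(36 - 33) - 19 ≡ 26. → (33, 26)
8P: (33, 26) + (33, 15): same x and y₁ ≡ -y₂, so the sum is O.

O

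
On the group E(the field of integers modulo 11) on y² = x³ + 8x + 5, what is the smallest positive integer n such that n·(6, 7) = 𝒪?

2P: tangent at (6, 7): λ = (3·6² + 8)/(2·7) ≡ 6/3. 3⁻¹ ≡ 4 (mod 11) since 3·4 = 12 ≡ 1, so λ ≡ 6·4 ≡ 2.
  x = λ² - 6 - 6 = 4 - 12 ≡ 3; y = λ·(6 - 3) - 7 ≡ 10. → (3, 10)
3P: (3, 10) + (6, 7). λ = (7 - 10)/(6 - 3) ≡ 8/3 mod 11. 3⁻¹ ≡ 4 (mod 11) since 3·4 = 12 ≡ 1, so λ ≡ 10.
  x = λ² - 3 - 6 = 100 - 9 ≡ 3; y = λ·(3 - 3) - 10 ≡ 1. → (3, 1)
4P: (3, 1) + (6, 7). λ = (7 - 1)/(6 - 3) ≡ 6/3 mod 11. 3⁻¹ ≡ 4 (mod 11), so λ ≡ 2.
  x = λ² - 3 - 6 = 4 - 9 ≡ 6; y = λ·(3 - 6) - 1 ≡ 4. → (6, 4)
5P: (6, 4) + (6, 7): same x and y₁ ≡ -y₂, so the sum is 𝒪.
5P = 𝒪, so the order is 5.

5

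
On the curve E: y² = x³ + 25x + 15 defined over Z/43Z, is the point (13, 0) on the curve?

y² = 0² ≡ 0; x³ + 25x + 15 = 2537 ≡ 0 (mod 43). 0 = 0.

yes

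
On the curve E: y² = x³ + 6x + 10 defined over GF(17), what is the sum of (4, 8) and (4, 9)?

The two points share x = 4 and their y-coordinates satisfy 8 + 9 ≡ 0 (mod 17), so they are inverses. Their sum is 𝒪.

O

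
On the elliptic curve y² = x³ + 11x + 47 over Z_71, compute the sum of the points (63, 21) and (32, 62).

(63, 21) + (32, 62). λ = (62 - 21)/(32 - 63) ≡ 41/40 mod 71. 40⁻¹ ≡ 16 (mod 71) since 40·16 = 640 ≡ 1, so λ ≡ 17.
  x = λ² - 63 - 32 = 289 - 95 ≡ 52; y = λ·(63 - 52) - 21 ≡ 24. → (52, 24)

(52, 24)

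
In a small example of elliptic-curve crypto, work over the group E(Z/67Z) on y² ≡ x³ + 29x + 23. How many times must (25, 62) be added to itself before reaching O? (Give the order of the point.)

2P: tangent at (25, 62): λ = (3·25² + 29)/(2·62) ≡ 28/57. 57⁻¹ ≡ 20 (mod 67), so λ ≡ 28·20 ≡ 24.
  x = λ² - 25 - 25 = 576 - 50 ≡ 57; y = λ·(25 - 57) - 62 ≡ 41. → (57, 41)
3P: (57, 41) + (25, 62). λ = (62 - 41)/(25 - 57) ≡ 21/35 mod 67. 35⁻¹ ≡ 23 (mod 67) since 35·23 = 805 ≡ 1, so λ ≡ 14.
  x = λ² - 57 - 25 = 196 - 82 ≡ 47; y = λ·(57 - 47) - 41 ≡ 32. → (47, 32)
4P: (47, 32) + (25, 62). λ = (62 - 32)/(25 - 47) ≡ 30/45 mod 67. 45⁻¹ ≡ 3 (mod 67), so λ ≡ 23.
  x = λ² - 47 - 25 = 529 - 72 ≡ 55; y = λ·(47 - 55) - 32 ≡ 52. → (55, 52)
5P: (55, 52) + (25, 62). λ = (62 - 52)/(25 - 55) ≡ 10/37 mod 67. 37⁻¹ ≡ 29 (mod 67), so λ ≡ 22.
  x = λ² - 55 - 25 = 484 - 80 ≡ 2; y = λ·(55 - 2) - 52 ≡ 42. → (2, 42)
6P: (2, 42) + (25, 62). λ = (62 - 42)/(25 - 2) ≡ 20/23 mod 67. 23⁻¹ ≡ 35 (mod 67) since 23·35 = 805 ≡ 1, so λ ≡ 30.
  x = λ² - 2 - 25 = 900 - 27 ≡ 2; y = λ·(2 - 2) - 42 ≡ 25. → (2, 25)
7P: (2, 25) + (25, 62). λ = (62 - 25)/(25 - 2) ≡ 37/23 mod 67. 23⁻¹ ≡ 35 (mod 67) since 23·35 = 805 ≡ 1, so λ ≡ 22.
  x = λ² - 2 - 25 = 484 - 27 ≡ 55; y = λ·(2 - 55) - 25 ≡ 15. → (55, 15)
8P: (55, 15) + (25, 62). λ = (62 - 15)/(25 - 55) ≡ 47/37 mod 67. 37⁻¹ ≡ 29 (mod 67) since 37·29 = 1073 ≡ 1, so λ ≡ 23.
  x = λ² - 55 - 25 = 529 - 80 ≡ 47; y = λ·(55 - 47) - 15 ≡ 35. → (47, 35)
9P: (47, 35) + (25, 62). λ = (62 - 35)/(25 - 47) ≡ 27/45 mod 67. 45⁻¹ ≡ 3 (mod 67), so λ ≡ 14.
  x = λ² - 47 - 25 = 196 - 72 ≡ 57; y = λ·(47 - 57) - 35 ≡ 26. → (57, 26)
10P: (57, 26) + (25, 62). λ = (62 - 26)/(25 - 57) ≡ 36/35 mod 67. 35⁻¹ ≡ 23 (mod 67) since 35·23 = 805 ≡ 1, so λ ≡ 24.
  x = λ² - 57 - 25 = 576 - 82 ≡ 25; y = λ·(57 - 25) - 26 ≡ 5. → (25, 5)
11P: (25, 5) + (25, 62): same x and y₁ ≡ -y₂, so the sum is O.
11P = O, so the order is 11.

11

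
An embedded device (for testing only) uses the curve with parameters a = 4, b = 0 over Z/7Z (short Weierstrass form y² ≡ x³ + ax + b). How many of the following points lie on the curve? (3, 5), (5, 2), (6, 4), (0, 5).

(3, 5): 5² ≡ 4, rhs ≡ 4 → on.
(5, 2): 2² ≡ 4, rhs ≡ 5 → off.
(6, 4): 4² ≡ 2, rhs ≡ 2 → on.
(0, 5): 5² ≡ 4, rhs ≡ 0 → off.

2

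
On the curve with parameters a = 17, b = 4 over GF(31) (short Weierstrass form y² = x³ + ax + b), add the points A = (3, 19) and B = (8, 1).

(3, 19) + (8, 1). λ = (1 - 19)/(8 - 3) ≡ 13/5 mod 31. 5⁻¹ ≡ 25 (mod 31) since 5·25 = 125 ≡ 1, so λ ≡ 15.
  x = λ² - 3 - 8 = 225 - 11 ≡ 28; y = λ·(3 - 28) - 19 ≡ 9. → (28, 9)

(28, 9)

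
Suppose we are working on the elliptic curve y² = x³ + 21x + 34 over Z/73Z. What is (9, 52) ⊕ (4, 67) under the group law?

(9, 52) + (4, 67). λ = (67 - 52)/(4 - 9) ≡ 15/68 mod 73. 68⁻¹ ≡ 29 (mod 73) since 68·29 = 1972 ≡ 1, so λ ≡ 70.
  x = λ² - 9 - 4 = 4900 - 13 ≡ 69; y = λ·(9 - 69) - 52 ≡ 55. → (69, 55)

(69, 55)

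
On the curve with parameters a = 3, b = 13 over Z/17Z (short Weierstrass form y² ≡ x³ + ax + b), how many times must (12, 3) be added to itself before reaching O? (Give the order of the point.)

2P: tangent at (12, 3): λ = (3·12² + 3)/(2·3) ≡ 10/6. 6⁻¹ ≡ 3 (mod 17), so λ ≡ 10·3 ≡ 13.
  x = λ² - 12 - 12 = 169 - 24 ≡ 9; y = λ·(12 - 9) - 3 ≡ 2. → (9, 2)
3P: (9, 2) + (12, 3). λ = (3 - 2)/(12 - 9) ≡ 1/3 mod 17. 3⁻¹ ≡ 6 (mod 17), so λ ≡ 6.
  x = λ² - 9 - 12 = 36 - 21 ≡ 15; y = λ·(9 - 15) - 2 ≡ 13. → (15, 13)
4P: (15, 13) + (12, 3). λ = (3 - 13)/(12 - 15) ≡ 7/14 mod 17. 14⁻¹ ≡ 11 (mod 17), so λ ≡ 9.
  x = λ² - 15 - 12 = 81 - 27 ≡ 3; y = λ·(15 - 3) - 13 ≡ 10. → (3, 10)
5P: (3, 10) + (12, 3). λ = (3 - 10)/(12 - 3) ≡ 10/9 mod 17. 9⁻¹ ≡ 2 (mod 17), so λ ≡ 3.
  x = λ² - 3 - 12 = 9 - 15 ≡ 11; y = λ·(3 - 11) - 10 ≡ 0. → (11, 0)
6P: (11, 0) + (12, 3). λ = (3 - 0)/(12 - 11) ≡ 3/1 mod 17. 1⁻¹ ≡ 1 (mod 17) since 1·1 = 1 ≡ 1, so λ ≡ 3.
  x = λ² - 11 - 12 = 9 - 23 ≡ 3; y = λ·(11 - 3) - 0 ≡ 7. → (3, 7)
7P: (3, 7) + (12, 3). λ = (3 - 7)/(12 - 3) ≡ 13/9 mod 17. 9⁻¹ ≡ 2 (mod 17) since 9·2 = 18 ≡ 1, so λ ≡ 9.
  x = λ² - 3 - 12 = 81 - 15 ≡ 15; y = λ·(3 - 15) - 7 ≡ 4. → (15, 4)
8P: (15, 4) + (12, 3). λ = (3 - 4)/(12 - 15) ≡ 16/14 mod 17. 14⁻¹ ≡ 11 (mod 17) since 14·11 = 154 ≡ 1, so λ ≡ 6.
  x = λ² - 15 - 12 = 36 - 27 ≡ 9; y = λ·(15 - 9) - 4 ≡ 15. → (9, 15)
9P: (9, 15) + (12, 3). λ = (3 - 15)/(12 - 9) ≡ 5/3 mod 17. 3⁻¹ ≡ 6 (mod 17), so λ ≡ 13.
  x = λ² - 9 - 12 = 169 - 21 ≡ 12; y = λ·(9 - 12) - 15 ≡ 14. → (12, 14)
10P: (12, 14) + (12, 3): same x and y₁ ≡ -y₂, so the sum is O.
10P = O, so the order is 10.

10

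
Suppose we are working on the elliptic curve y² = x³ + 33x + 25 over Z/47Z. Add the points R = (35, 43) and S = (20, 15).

(17, 0)

(35, 43) + (20, 15). λ = (15 - 43)/(20 - 35) ≡ 19/32 mod 47. 32⁻¹ ≡ 25 (mod 47), so λ ≡ 5.
  x = λ² - 35 - 20 = 25 - 55 ≡ 17; y = λ·(35 - 17) - 43 ≡ 0. → (17, 0)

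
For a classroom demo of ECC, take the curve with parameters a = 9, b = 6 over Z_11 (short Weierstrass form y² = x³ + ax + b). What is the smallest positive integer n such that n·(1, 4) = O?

10

2P: tangent at (1, 4): λ = (3·1² + 9)/(2·4) ≡ 1/8. 8⁻¹ ≡ 7 (mod 11), so λ ≡ 1·7 ≡ 7.
  x = λ² - 1 - 1 = 49 - 2 ≡ 3; y = λ·(1 - 3) - 4 ≡ 4. → (3, 4)
3P: (3, 4) + (1, 4). λ = (4 - 4)/(1 - 3) ≡ 0/9 mod 11. 9⁻¹ ≡ 5 (mod 11), so λ ≡ 0.
  x = λ² - 3 - 1 = 0 - 4 ≡ 7; y = λ·(3 - 7) - 4 ≡ 7. → (7, 7)
4P: (7, 7) + (1, 4). λ = (4 - 7)/(1 - 7) ≡ 8/5 mod 11. 5⁻¹ ≡ 9 (mod 11) since 5·9 = 45 ≡ 1, so λ ≡ 6.
  x = λ² - 7 - 1 = 36 - 8 ≡ 6; y = λ·(7 - 6) - 7 ≡ 10. → (6, 10)
5P: (6, 10) + (1, 4). λ = (4 - 10)/(1 - 6) ≡ 5/6 mod 11. 6⁻¹ ≡ 2 (mod 11), so λ ≡ 10.
  x = λ² - 6 - 1 = 100 - 7 ≡ 5; y = λ·(6 - 5) - 10 ≡ 0. → (5, 0)
6P: (5, 0) + (1, 4). λ = (4 - 0)/(1 - 5) ≡ 4/7 mod 11. 7⁻¹ ≡ 8 (mod 11), so λ ≡ 10.
  x = λ² - 5 - 1 = 100 - 6 ≡ 6; y = λ·(5 - 6) - 0 ≡ 1. → (6, 1)
7P: (6, 1) + (1, 4). λ = (4 - 1)/(1 - 6) ≡ 3/6 mod 11. 6⁻¹ ≡ 2 (mod 11) since 6·2 = 12 ≡ 1, so λ ≡ 6.
  x = λ² - 6 - 1 = 36 - 7 ≡ 7; y = λ·(6 - 7) - 1 ≡ 4. → (7, 4)
8P: (7, 4) + (1, 4). λ = (4 - 4)/(1 - 7) ≡ 0/5 mod 11. 5⁻¹ ≡ 9 (mod 11), so λ ≡ 0.
  x = λ² - 7 - 1 = 0 - 8 ≡ 3; y = λ·(7 - 3) - 4 ≡ 7. → (3, 7)
9P: (3, 7) + (1, 4). λ = (4 - 7)/(1 - 3) ≡ 8/9 mod 11. 9⁻¹ ≡ 5 (mod 11) since 9·5 = 45 ≡ 1, so λ ≡ 7.
  x = λ² - 3 - 1 = 49 - 4 ≡ 1; y = λ·(3 - 1) - 7 ≡ 7. → (1, 7)
10P: (1, 7) + (1, 4): same x and y₁ ≡ -y₂, so the sum is O.
10P = O, so the order is 10.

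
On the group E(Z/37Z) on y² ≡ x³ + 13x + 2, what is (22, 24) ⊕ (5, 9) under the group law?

(36, 5)

(22, 24) + (5, 9). λ = (9 - 24)/(5 - 22) ≡ 22/20 mod 37. 20⁻¹ ≡ 13 (mod 37) since 20·13 = 260 ≡ 1, so λ ≡ 27.
  x = λ² - 22 - 5 = 729 - 27 ≡ 36; y = λ·(22 - 36) - 24 ≡ 5. → (36, 5)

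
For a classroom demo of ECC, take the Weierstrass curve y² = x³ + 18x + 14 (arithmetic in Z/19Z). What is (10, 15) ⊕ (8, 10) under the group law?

(12, 18)

(10, 15) + (8, 10). λ = (10 - 15)/(8 - 10) ≡ 14/17 mod 19. 17⁻¹ ≡ 9 (mod 19), so λ ≡ 12.
  x = λ² - 10 - 8 = 144 - 18 ≡ 12; y = λ·(10 - 12) - 15 ≡ 18. → (12, 18)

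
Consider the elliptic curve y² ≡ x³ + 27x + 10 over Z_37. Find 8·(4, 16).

(3, 9)

Write Q = (4, 16).
Double-and-add on 8 = (1000)₂. Start with Q = (4, 16) for the leading 1-bit.
double: tangent at (4, 16): λ = (3·4² + 27)/(2·16) ≡ 1/32. 32⁻¹ ≡ 22 (mod 37), so λ ≡ 1·22 ≡ 22.
  x = λ² - 4 - 4 = 484 - 8 ≡ 32; y = λ·(4 - 32) - 16 ≡ 34. → (32, 34)
double: tangent at (32, 34): λ = (3·32² + 27)/(2·34) ≡ 28/31. 31⁻¹ ≡ 6 (mod 37), so λ ≡ 28·6 ≡ 20.
  x = λ² - 32 - 32 = 400 - 64 ≡ 3; y = λ·(32 - 3) - 34 ≡ 28. → (3, 28)
double: tangent at (3, 28): λ = (3·3² + 27)/(2·28) ≡ 17/19. 19⁻¹ ≡ 2 (mod 37), so λ ≡ 17·2 ≡ 34.
  x = λ² - 3 - 3 = 1156 - 6 ≡ 3; y = λ·(3 - 3) - 28 ≡ 9. → (3, 9)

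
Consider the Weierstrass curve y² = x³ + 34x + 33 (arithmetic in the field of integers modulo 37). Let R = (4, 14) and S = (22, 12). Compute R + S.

(4, 14) + (22, 12). λ = (12 - 14)/(22 - 4) ≡ 35/18 mod 37. 18⁻¹ ≡ 35 (mod 37), so λ ≡ 4.
  x = λ² - 4 - 22 = 16 - 26 ≡ 27; y = λ·(4 - 27) - 14 ≡ 5. → (27, 5)

(27, 5)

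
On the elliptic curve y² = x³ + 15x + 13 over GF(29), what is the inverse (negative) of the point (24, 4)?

-(24, 4) = (24, -4 mod 29) = (24, 25).

(24, 25)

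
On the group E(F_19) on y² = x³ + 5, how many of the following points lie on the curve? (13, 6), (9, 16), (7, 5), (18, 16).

2

(13, 6): 6² ≡ 17, rhs ≡ 17 → on.
(9, 16): 16² ≡ 9, rhs ≡ 12 → off.
(7, 5): 5² ≡ 6, rhs ≡ 6 → on.
(18, 16): 16² ≡ 9, rhs ≡ 4 → off.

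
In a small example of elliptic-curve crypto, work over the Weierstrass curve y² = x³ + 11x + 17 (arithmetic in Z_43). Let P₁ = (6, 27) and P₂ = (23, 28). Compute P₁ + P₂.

(6, 27) + (23, 28). λ = (28 - 27)/(23 - 6) ≡ 1/17 mod 43. 17⁻¹ ≡ 38 (mod 43), so λ ≡ 38.
  x = λ² - 6 - 23 = 1444 - 29 ≡ 39; y = λ·(6 - 39) - 27 ≡ 9. → (39, 9)

(39, 9)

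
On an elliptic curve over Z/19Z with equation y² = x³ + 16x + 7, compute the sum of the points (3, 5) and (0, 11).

(1, 10)

(3, 5) + (0, 11). λ = (11 - 5)/(0 - 3) ≡ 6/16 mod 19. 16⁻¹ ≡ 6 (mod 19) since 16·6 = 96 ≡ 1, so λ ≡ 17.
  x = λ² - 3 - 0 = 289 - 3 ≡ 1; y = λ·(3 - 1) - 5 ≡ 10. → (1, 10)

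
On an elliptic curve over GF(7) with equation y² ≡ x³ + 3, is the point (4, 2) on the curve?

y² = 2² ≡ 4; x³ + 0x + 3 = 67 ≡ 4 (mod 7). 4 = 4.

yes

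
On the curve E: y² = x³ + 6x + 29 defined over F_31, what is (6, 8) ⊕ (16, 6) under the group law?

(14, 6)

(6, 8) + (16, 6). λ = (6 - 8)/(16 - 6) ≡ 29/10 mod 31. 10⁻¹ ≡ 28 (mod 31) since 10·28 = 280 ≡ 1, so λ ≡ 6.
  x = λ² - 6 - 16 = 36 - 22 ≡ 14; y = λ·(6 - 14) - 8 ≡ 6. → (14, 6)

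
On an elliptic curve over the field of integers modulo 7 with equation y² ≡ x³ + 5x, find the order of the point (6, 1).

4

2P: tangent at (6, 1): λ = (3·6² + 5)/(2·1) ≡ 1/2. 2⁻¹ ≡ 4 (mod 7), so λ ≡ 1·4 ≡ 4.
  x = λ² - 6 - 6 = 16 - 12 ≡ 4; y = λ·(6 - 4) - 1 ≡ 0. → (4, 0)
3P: (4, 0) + (6, 1). λ = (1 - 0)/(6 - 4) ≡ 1/2 mod 7. 2⁻¹ ≡ 4 (mod 7), so λ ≡ 4.
  x = λ² - 4 - 6 = 16 - 10 ≡ 6; y = λ·(4 - 6) - 0 ≡ 6. → (6, 6)
4P: (6, 6) + (6, 1): same x and y₁ ≡ -y₂, so the sum is 𝒪.
4P = 𝒪, so the order is 4.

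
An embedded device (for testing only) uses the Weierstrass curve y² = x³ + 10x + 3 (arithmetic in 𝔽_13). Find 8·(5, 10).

Write P = (5, 10).
Double-and-add on 8 = (1000)₂. Start with P = (5, 10) for the leading 1-bit.
double: tangent at (5, 10): λ = (3·5² + 10)/(2·10) ≡ 7/7. 7⁻¹ ≡ 2 (mod 13) since 7·2 = 14 ≡ 1, so λ ≡ 7·2 ≡ 1.
  x = λ² - 5 - 5 = 1 - 10 ≡ 4; y = λ·(5 - 4) - 10 ≡ 4. → (4, 4)
double: tangent at (4, 4): λ = (3·4² + 10)/(2·4) ≡ 6/8. 8⁻¹ ≡ 5 (mod 13), so λ ≡ 6·5 ≡ 4.
  x = λ² - 4 - 4 = 16 - 8 ≡ 8; y = λ·(4 - 8) - 4 ≡ 6. → (8, 6)
double: tangent at (8, 6): λ = (3·8² + 10)/(2·6) ≡ 7/12. 12⁻¹ ≡ 12 (mod 13) since 12·12 = 144 ≡ 1, so λ ≡ 7·12 ≡ 6.
  x = λ² - 8 - 8 = 36 - 16 ≡ 7; y = λ·(8 - 7) - 6 ≡ 0. → (7, 0)

(7, 0)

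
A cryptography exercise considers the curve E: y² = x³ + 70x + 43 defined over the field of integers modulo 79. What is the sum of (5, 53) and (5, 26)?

The two points share x = 5 and their y-coordinates satisfy 53 + 26 ≡ 0 (mod 79), so they are inverses. Their sum is 𝒪.

O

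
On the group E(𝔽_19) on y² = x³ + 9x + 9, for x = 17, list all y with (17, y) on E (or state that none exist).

x³ + 9x + 9 = 5075 ≡ 2 (mod 19).
2 is a non-residue mod 19; no y exists.

none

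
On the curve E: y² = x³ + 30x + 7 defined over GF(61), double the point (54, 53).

(17, 60)

tangent at (54, 53): λ = (3·54² + 30)/(2·53) ≡ 55/45. 45⁻¹ ≡ 19 (mod 61) since 45·19 = 855 ≡ 1, so λ ≡ 55·19 ≡ 8.
  x = λ² - 54 - 54 = 64 - 108 ≡ 17; y = λ·(54 - 17) - 53 ≡ 60. → (17, 60)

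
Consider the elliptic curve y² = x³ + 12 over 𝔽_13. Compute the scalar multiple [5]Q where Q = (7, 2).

Repeated addition: build up to 5Q.
2Q: tangent at (7, 2): λ = (3·7² + 0)/(2·2) ≡ 4/4. 4⁻¹ ≡ 10 (mod 13), so λ ≡ 4·10 ≡ 1.
  x = λ² - 7 - 7 = 1 - 14 ≡ 0; y = λ·(7 - 0) - 2 ≡ 5. → (0, 5)
3Q: (0, 5) + (7, 2). λ = (2 - 5)/(7 - 0) ≡ 10/7 mod 13. 7⁻¹ ≡ 2 (mod 13), so λ ≡ 7.
  x = λ² - 0 - 7 = 49 - 7 ≡ 3; y = λ·(0 - 3) - 5 ≡ 0. → (3, 0)
4Q: (3, 0) + (7, 2). λ = (2 - 0)/(7 - 3) ≡ 2/4 mod 13. 4⁻¹ ≡ 10 (mod 13) since 4·10 = 40 ≡ 1, so λ ≡ 7.
  x = λ² - 3 - 7 = 49 - 10 ≡ 0; y = λ·(3 - 0) - 0 ≡ 8. → (0, 8)
5Q: (0, 8) + (7, 2). λ = (2 - 8)/(7 - 0) ≡ 7/7 mod 13. 7⁻¹ ≡ 2 (mod 13), so λ ≡ 1.
  x = λ² - 0 - 7 = 1 - 7 ≡ 7; y = λ·(0 - 7) - 8 ≡ 11. → (7, 11)

(7, 11)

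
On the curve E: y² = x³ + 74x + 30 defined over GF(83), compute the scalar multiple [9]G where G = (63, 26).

Repeated addition: build up to 9G.
2G: tangent at (63, 26): λ = (3·63² + 74)/(2·26) ≡ 29/52. 52⁻¹ ≡ 8 (mod 83) since 52·8 = 416 ≡ 1, so λ ≡ 29·8 ≡ 66.
  x = λ² - 63 - 63 = 4356 - 126 ≡ 80; y = λ·(63 - 80) - 26 ≡ 14. → (80, 14)
3G: (80, 14) + (63, 26). λ = (26 - 14)/(63 - 80) ≡ 12/66 mod 83. 66⁻¹ ≡ 39 (mod 83) since 66·39 = 2574 ≡ 1, so λ ≡ 53.
  x = λ² - 80 - 63 = 2809 - 143 ≡ 10; y = λ·(80 - 10) - 14 ≡ 44. → (10, 44)
4G: (10, 44) + (63, 26). λ = (26 - 44)/(63 - 10) ≡ 65/53 mod 83. 53⁻¹ ≡ 47 (mod 83), so λ ≡ 67.
  x = λ² - 10 - 63 = 4489 - 73 ≡ 17; y = λ·(10 - 17) - 44 ≡ 68. → (17, 68)
5G: (17, 68) + (63, 26). λ = (26 - 68)/(63 - 17) ≡ 41/46 mod 83. 46⁻¹ ≡ 74 (mod 83), so λ ≡ 46.
  x = λ² - 17 - 63 = 2116 - 80 ≡ 44; y = λ·(17 - 44) - 68 ≡ 18. → (44, 18)
6G: (44, 18) + (63, 26). λ = (26 - 18)/(63 - 44) ≡ 8/19 mod 83. 19⁻¹ ≡ 35 (mod 83) since 19·35 = 665 ≡ 1, so λ ≡ 31.
  x = λ² - 44 - 63 = 961 - 107 ≡ 24; y = λ·(44 - 24) - 18 ≡ 21. → (24, 21)
7G: (24, 21) + (63, 26). λ = (26 - 21)/(63 - 24) ≡ 5/39 mod 83. 39⁻¹ ≡ 66 (mod 83), so λ ≡ 81.
  x = λ² - 24 - 63 = 6561 - 87 ≡ 0; y = λ·(24 - 0) - 21 ≡ 14. → (0, 14)
8G: (0, 14) + (63, 26). λ = (26 - 14)/(63 - 0) ≡ 12/63 mod 83. 63⁻¹ ≡ 29 (mod 83), so λ ≡ 16.
  x = λ² - 0 - 63 = 256 - 63 ≡ 27; y = λ·(0 - 27) - 14 ≡ 52. → (27, 52)
9G: (27, 52) + (63, 26). λ = (26 - 52)/(63 - 27) ≡ 57/36 mod 83. 36⁻¹ ≡ 30 (mod 83), so λ ≡ 50.
  x = λ² - 27 - 63 = 2500 - 90 ≡ 3; y = λ·(27 - 3) - 52 ≡ 69. → (3, 69)

(3, 69)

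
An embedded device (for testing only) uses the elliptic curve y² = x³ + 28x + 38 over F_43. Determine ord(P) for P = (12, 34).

7

2P: tangent at (12, 34): λ = (3·12² + 28)/(2·34) ≡ 30/25. 25⁻¹ ≡ 31 (mod 43), so λ ≡ 30·31 ≡ 27.
  x = λ² - 12 - 12 = 729 - 24 ≡ 17; y = λ·(12 - 17) - 34 ≡ 3. → (17, 3)
3P: (17, 3) + (12, 34). λ = (34 - 3)/(12 - 17) ≡ 31/38 mod 43. 38⁻¹ ≡ 17 (mod 43), so λ ≡ 11.
  x = λ² - 17 - 12 = 121 - 29 ≡ 6; y = λ·(17 - 6) - 3 ≡ 32. → (6, 32)
4P: (6, 32) + (12, 34). λ = (34 - 32)/(12 - 6) ≡ 2/6 mod 43. 6⁻¹ ≡ 36 (mod 43) since 6·36 = 216 ≡ 1, so λ ≡ 29.
  x = λ² - 6 - 12 = 841 - 18 ≡ 6; y = λ·(6 - 6) - 32 ≡ 11. → (6, 11)
5P: (6, 11) + (12, 34). λ = (34 - 11)/(12 - 6) ≡ 23/6 mod 43. 6⁻¹ ≡ 36 (mod 43) since 6·36 = 216 ≡ 1, so λ ≡ 11.
  x = λ² - 6 - 12 = 121 - 18 ≡ 17; y = λ·(6 - 17) - 11 ≡ 40. → (17, 40)
6P: (17, 40) + (12, 34). λ = (34 - 40)/(12 - 17) ≡ 37/38 mod 43. 38⁻¹ ≡ 17 (mod 43), so λ ≡ 27.
  x = λ² - 17 - 12 = 729 - 29 ≡ 12; y = λ·(17 - 12) - 40 ≡ 9. → (12, 9)
7P: (12, 9) + (12, 34): same x and y₁ ≡ -y₂, so the sum is O.
7P = O, so the order is 7.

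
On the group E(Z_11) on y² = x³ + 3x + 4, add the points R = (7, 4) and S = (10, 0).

(8, 1)

(7, 4) + (10, 0). λ = (0 - 4)/(10 - 7) ≡ 7/3 mod 11. 3⁻¹ ≡ 4 (mod 11), so λ ≡ 6.
  x = λ² - 7 - 10 = 36 - 17 ≡ 8; y = λ·(7 - 8) - 4 ≡ 1. → (8, 1)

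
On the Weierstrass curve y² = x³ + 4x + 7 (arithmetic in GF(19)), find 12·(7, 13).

Write G = (7, 13).
Double-and-add on 12 = (1100)₂. Start with G = (7, 13) for the leading 1-bit.
double: tangent at (7, 13): λ = (3·7² + 4)/(2·13) ≡ 18/7. 7⁻¹ ≡ 11 (mod 19) since 7·11 = 77 ≡ 1, so λ ≡ 18·11 ≡ 8.
  x = λ² - 7 - 7 = 64 - 14 ≡ 12; y = λ·(7 - 12) - 13 ≡ 4. → (12, 4)
add G: (12, 4) + (7, 13). λ = (13 - 4)/(7 - 12) ≡ 9/14 mod 19. 14⁻¹ ≡ 15 (mod 19) since 14·15 = 210 ≡ 1, so λ ≡ 2.
  x = λ² - 12 - 7 = 4 - 19 ≡ 4; y = λ·(12 - 4) - 4 ≡ 12. → (4, 12)
double: tangent at (4, 12): λ = (3·4² + 4)/(2·12) ≡ 14/5. 5⁻¹ ≡ 4 (mod 19), so λ ≡ 14·4 ≡ 18.
  x = λ² - 4 - 4 = 324 - 8 ≡ 12; y = λ·(4 - 12) - 12 ≡ 15. → (12, 15)
double: tangent at (12, 15): λ = (3·12² + 4)/(2·15) ≡ 18/11. 11⁻¹ ≡ 7 (mod 19) since 11·7 = 77 ≡ 1, so λ ≡ 18·7 ≡ 12.
  x = λ² - 12 - 12 = 144 - 24 ≡ 6; y = λ·(12 - 6) - 15 ≡ 0. → (6, 0)

(6, 0)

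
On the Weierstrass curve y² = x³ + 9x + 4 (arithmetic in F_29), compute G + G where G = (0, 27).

tangent at (0, 27): λ = (3·0² + 9)/(2·27) ≡ 9/25. 25⁻¹ ≡ 7 (mod 29) since 25·7 = 175 ≡ 1, so λ ≡ 9·7 ≡ 5.
  x = λ² - 0 - 0 = 25 - 0 ≡ 25; y = λ·(0 - 25) - 27 ≡ 22. → (25, 22)

(25, 22)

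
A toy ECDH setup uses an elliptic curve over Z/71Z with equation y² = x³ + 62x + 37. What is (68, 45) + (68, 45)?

(60, 56)

tangent at (68, 45): λ = (3·68² + 62)/(2·45) ≡ 18/19. 19⁻¹ ≡ 15 (mod 71) since 19·15 = 285 ≡ 1, so λ ≡ 18·15 ≡ 57.
  x = λ² - 68 - 68 = 3249 - 136 ≡ 60; y = λ·(68 - 60) - 45 ≡ 56. → (60, 56)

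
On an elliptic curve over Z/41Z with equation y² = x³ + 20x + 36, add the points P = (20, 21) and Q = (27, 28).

(36, 4)

(20, 21) + (27, 28). λ = (28 - 21)/(27 - 20) ≡ 7/7 mod 41. 7⁻¹ ≡ 6 (mod 41) since 7·6 = 42 ≡ 1, so λ ≡ 1.
  x = λ² - 20 - 27 = 1 - 47 ≡ 36; y = λ·(20 - 36) - 21 ≡ 4. → (36, 4)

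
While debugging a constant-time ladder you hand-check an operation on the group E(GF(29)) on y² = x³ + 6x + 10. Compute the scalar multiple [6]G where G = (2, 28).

Repeated addition: build up to 6G.
2G: tangent at (2, 28): λ = (3·2² + 6)/(2·28) ≡ 18/27. 27⁻¹ ≡ 14 (mod 29) since 27·14 = 378 ≡ 1, so λ ≡ 18·14 ≡ 20.
  x = λ² - 2 - 2 = 400 - 4 ≡ 19; y = λ·(2 - 19) - 28 ≡ 9. → (19, 9)
3G: (19, 9) + (2, 28). λ = (28 - 9)/(2 - 19) ≡ 19/12 mod 29. 12⁻¹ ≡ 17 (mod 29), so λ ≡ 4.
  x = λ² - 19 - 2 = 16 - 21 ≡ 24; y = λ·(19 - 24) - 9 ≡ 0. → (24, 0)
4G: (24, 0) + (2, 28). λ = (28 - 0)/(2 - 24) ≡ 28/7 mod 29. 7⁻¹ ≡ 25 (mod 29), so λ ≡ 4.
  x = λ² - 24 - 2 = 16 - 26 ≡ 19; y = λ·(24 - 19) - 0 ≡ 20. → (19, 20)
5G: (19, 20) + (2, 28). λ = (28 - 20)/(2 - 19) ≡ 8/12 mod 29. 12⁻¹ ≡ 17 (mod 29) since 12·17 = 204 ≡ 1, so λ ≡ 20.
  x = λ² - 19 - 2 = 400 - 21 ≡ 2; y = λ·(19 - 2) - 20 ≡ 1. → (2, 1)
6G: (2, 1) + (2, 28): same x and y₁ ≡ -y₂, so the sum is O.

O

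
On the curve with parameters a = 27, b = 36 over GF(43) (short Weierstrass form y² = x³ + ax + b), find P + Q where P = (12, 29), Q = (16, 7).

(13, 41)

(12, 29) + (16, 7). λ = (7 - 29)/(16 - 12) ≡ 21/4 mod 43. 4⁻¹ ≡ 11 (mod 43) since 4·11 = 44 ≡ 1, so λ ≡ 16.
  x = λ² - 12 - 16 = 256 - 28 ≡ 13; y = λ·(12 - 13) - 29 ≡ 41. → (13, 41)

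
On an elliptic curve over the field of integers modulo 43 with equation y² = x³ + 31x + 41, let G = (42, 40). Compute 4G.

(36, 30)

Repeated addition: build up to 4G.
2G: tangent at (42, 40): λ = (3·42² + 31)/(2·40) ≡ 34/37. 37⁻¹ ≡ 7 (mod 43), so λ ≡ 34·7 ≡ 23.
  x = λ² - 42 - 42 = 529 - 84 ≡ 15; y = λ·(42 - 15) - 40 ≡ 22. → (15, 22)
3G: (15, 22) + (42, 40). λ = (40 - 22)/(42 - 15) ≡ 18/27 mod 43. 27⁻¹ ≡ 8 (mod 43), so λ ≡ 15.
  x = λ² - 15 - 42 = 225 - 57 ≡ 39; y = λ·(15 - 39) - 22 ≡ 5. → (39, 5)
4G: (39, 5) + (42, 40). λ = (40 - 5)/(42 - 39) ≡ 35/3 mod 43. 3⁻¹ ≡ 29 (mod 43), so λ ≡ 26.
  x = λ² - 39 - 42 = 676 - 81 ≡ 36; y = λ·(39 - 36) - 5 ≡ 30. → (36, 30)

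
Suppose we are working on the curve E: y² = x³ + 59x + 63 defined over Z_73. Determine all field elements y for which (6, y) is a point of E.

7, 66

x³ + 59x + 63 = 633 ≡ 49 (mod 73).
Square roots of 49 mod 73: 7 and 66 (since 7² = 49 ≡ 49).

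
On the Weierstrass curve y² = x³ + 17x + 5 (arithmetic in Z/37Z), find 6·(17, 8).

Write P = (17, 8).
Repeated addition: build up to 6P.
2P: tangent at (17, 8): λ = (3·17² + 17)/(2·8) ≡ 33/16. 16⁻¹ ≡ 7 (mod 37), so λ ≡ 33·7 ≡ 9.
  x = λ² - 17 - 17 = 81 - 34 ≡ 10; y = λ·(17 - 10) - 8 ≡ 18. → (10, 18)
3P: (10, 18) + (17, 8). λ = (8 - 18)/(17 - 10) ≡ 27/7 mod 37. 7⁻¹ ≡ 16 (mod 37), so λ ≡ 25.
  x = λ² - 10 - 17 = 625 - 27 ≡ 6; y = λ·(10 - 6) - 18 ≡ 8. → (6, 8)
4P: (6, 8) + (17, 8). λ = (8 - 8)/(17 - 6) ≡ 0/11 mod 37. 11⁻¹ ≡ 27 (mod 37), so λ ≡ 0.
  x = λ² - 6 - 17 = 0 - 23 ≡ 14; y = λ·(6 - 14) - 8 ≡ 29. → (14, 29)
5P: (14, 29) + (17, 8). λ = (8 - 29)/(17 - 14) ≡ 16/3 mod 37. 3⁻¹ ≡ 25 (mod 37) since 3·25 = 75 ≡ 1, so λ ≡ 30.
  x = λ² - 14 - 17 = 900 - 31 ≡ 18; y = λ·(14 - 18) - 29 ≡ 36. → (18, 36)
6P: (18, 36) + (17, 8). λ = (8 - 36)/(17 - 18) ≡ 9/36 mod 37. 36⁻¹ ≡ 36 (mod 37), so λ ≡ 28.
  x = λ² - 18 - 17 = 784 - 35 ≡ 9; y = λ·(18 - 9) - 36 ≡ 31. → (9, 31)

(9, 31)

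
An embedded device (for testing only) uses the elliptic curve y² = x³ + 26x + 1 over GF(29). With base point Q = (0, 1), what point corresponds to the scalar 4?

(17, 7)

Double-and-add on 4 = (100)₂. Start with Q = (0, 1) for the leading 1-bit.
double: tangent at (0, 1): λ = (3·0² + 26)/(2·1) ≡ 26/2. 2⁻¹ ≡ 15 (mod 29), so λ ≡ 26·15 ≡ 13.
  x = λ² - 0 - 0 = 169 - 0 ≡ 24; y = λ·(0 - 24) - 1 ≡ 6. → (24, 6)
double: tangent at (24, 6): λ = (3·24² + 26)/(2·6) ≡ 14/12. 12⁻¹ ≡ 17 (mod 29), so λ ≡ 14·17 ≡ 6.
  x = λ² - 24 - 24 = 36 - 48 ≡ 17; y = λ·(24 - 17) - 6 ≡ 7. → (17, 7)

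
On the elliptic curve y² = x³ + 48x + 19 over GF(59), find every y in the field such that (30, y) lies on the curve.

27, 32

x³ + 48x + 19 = 28459 ≡ 21 (mod 59).
Square roots of 21 mod 59: 27 and 32 (since 27² = 729 ≡ 21).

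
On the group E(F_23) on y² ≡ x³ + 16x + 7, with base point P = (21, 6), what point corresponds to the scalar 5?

Repeated addition: build up to 5P.
2P: tangent at (21, 6): λ = (3·21² + 16)/(2·6) ≡ 5/12. 12⁻¹ ≡ 2 (mod 23) since 12·2 = 24 ≡ 1, so λ ≡ 5·2 ≡ 10.
  x = λ² - 21 - 21 = 100 - 42 ≡ 12; y = λ·(21 - 12) - 6 ≡ 15. → (12, 15)
3P: (12, 15) + (21, 6). λ = (6 - 15)/(21 - 12) ≡ 14/9 mod 23. 9⁻¹ ≡ 18 (mod 23), so λ ≡ 22.
  x = λ² - 12 - 21 = 484 - 33 ≡ 14; y = λ·(12 - 14) - 15 ≡ 10. → (14, 10)
4P: (14, 10) + (21, 6). λ = (6 - 10)/(21 - 14) ≡ 19/7 mod 23. 7⁻¹ ≡ 10 (mod 23), so λ ≡ 6.
  x = λ² - 14 - 21 = 36 - 35 ≡ 1; y = λ·(14 - 1) - 10 ≡ 22. → (1, 22)
5P: (1, 22) + (21, 6). λ = (6 - 22)/(21 - 1) ≡ 7/20 mod 23. 20⁻¹ ≡ 15 (mod 23), so λ ≡ 13.
  x = λ² - 1 - 21 = 169 - 22 ≡ 9; y = λ·(1 - 9) - 22 ≡ 12. → (9, 12)

(9, 12)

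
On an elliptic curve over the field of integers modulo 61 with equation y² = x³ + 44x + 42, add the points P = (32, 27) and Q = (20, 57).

(0, 15)

(32, 27) + (20, 57). λ = (57 - 27)/(20 - 32) ≡ 30/49 mod 61. 49⁻¹ ≡ 5 (mod 61), so λ ≡ 28.
  x = λ² - 32 - 20 = 784 - 52 ≡ 0; y = λ·(32 - 0) - 27 ≡ 15. → (0, 15)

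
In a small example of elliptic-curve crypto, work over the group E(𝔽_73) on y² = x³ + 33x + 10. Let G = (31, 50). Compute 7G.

Double-and-add on 7 = (111)₂. Start with G = (31, 50) for the leading 1-bit.
double: tangent at (31, 50): λ = (3·31² + 33)/(2·50) ≡ 69/27. 27⁻¹ ≡ 46 (mod 73), so λ ≡ 69·46 ≡ 35.
  x = λ² - 31 - 31 = 1225 - 62 ≡ 68; y = λ·(31 - 68) - 50 ≡ 42. → (68, 42)
add G: (68, 42) + (31, 50). λ = (50 - 42)/(31 - 68) ≡ 8/36 mod 73. 36⁻¹ ≡ 71 (mod 73), so λ ≡ 57.
  x = λ² - 68 - 31 = 3249 - 99 ≡ 11; y = λ·(68 - 11) - 42 ≡ 68. → (11, 68)
double: tangent at (11, 68): λ = (3·11² + 33)/(2·68) ≡ 31/63. 63⁻¹ ≡ 51 (mod 73), so λ ≡ 31·51 ≡ 48.
  x = λ² - 11 - 11 = 2304 - 22 ≡ 19; y = λ·(11 - 19) - 68 ≡ 59. → (19, 59)
add G: (19, 59) + (31, 50). λ = (50 - 59)/(31 - 19) ≡ 64/12 mod 73. 12⁻¹ ≡ 67 (mod 73), so λ ≡ 54.
  x = λ² - 19 - 31 = 2916 - 50 ≡ 19; y = λ·(19 - 19) - 59 ≡ 14. → (19, 14)

(19, 14)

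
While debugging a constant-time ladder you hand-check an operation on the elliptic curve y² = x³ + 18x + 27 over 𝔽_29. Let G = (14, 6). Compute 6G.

(8, 25)

Double-and-add on 6 = (110)₂. Start with G = (14, 6) for the leading 1-bit.
double: tangent at (14, 6): λ = (3·14² + 18)/(2·6) ≡ 26/12. 12⁻¹ ≡ 17 (mod 29), so λ ≡ 26·17 ≡ 7.
  x = λ² - 14 - 14 = 49 - 28 ≡ 21; y = λ·(14 - 21) - 6 ≡ 3. → (21, 3)
add G: (21, 3) + (14, 6). λ = (6 - 3)/(14 - 21) ≡ 3/22 mod 29. 22⁻¹ ≡ 4 (mod 29), so λ ≡ 12.
  x = λ² - 21 - 14 = 144 - 35 ≡ 22; y = λ·(21 - 22) - 3 ≡ 14. → (22, 14)
double: tangent at (22, 14): λ = (3·22² + 18)/(2·14) ≡ 20/28. 28⁻¹ ≡ 28 (mod 29), so λ ≡ 20·28 ≡ 9.
  x = λ² - 22 - 22 = 81 - 44 ≡ 8; y = λ·(22 - 8) - 14 ≡ 25. → (8, 25)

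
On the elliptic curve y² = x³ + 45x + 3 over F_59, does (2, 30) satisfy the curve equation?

no

y² = 30² ≡ 15; x³ + 45x + 3 = 101 ≡ 42 (mod 59). 15 ≠ 42.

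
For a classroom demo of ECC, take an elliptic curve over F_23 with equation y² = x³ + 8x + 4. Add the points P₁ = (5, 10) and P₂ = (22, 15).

(5, 10) + (22, 15). λ = (15 - 10)/(22 - 5) ≡ 5/17 mod 23. 17⁻¹ ≡ 19 (mod 23) since 17·19 = 323 ≡ 1, so λ ≡ 3.
  x = λ² - 5 - 22 = 9 - 27 ≡ 5; y = λ·(5 - 5) - 10 ≡ 13. → (5, 13)

(5, 13)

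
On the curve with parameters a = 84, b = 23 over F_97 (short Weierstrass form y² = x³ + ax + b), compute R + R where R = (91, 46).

(82, 74)

tangent at (91, 46): λ = (3·91² + 84)/(2·46) ≡ 95/92. 92⁻¹ ≡ 58 (mod 97), so λ ≡ 95·58 ≡ 78.
  x = λ² - 91 - 91 = 6084 - 182 ≡ 82; y = λ·(91 - 82) - 46 ≡ 74. → (82, 74)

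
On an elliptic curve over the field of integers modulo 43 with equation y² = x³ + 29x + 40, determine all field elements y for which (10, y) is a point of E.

x³ + 29x + 40 = 1330 ≡ 40 (mod 43).
Square roots of 40 mod 43: 13 and 30 (since 13² = 169 ≡ 40).

13, 30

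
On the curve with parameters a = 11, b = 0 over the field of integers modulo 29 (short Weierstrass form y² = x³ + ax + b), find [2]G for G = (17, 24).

tangent at (17, 24): λ = (3·17² + 11)/(2·24) ≡ 8/19. 19⁻¹ ≡ 26 (mod 29) since 19·26 = 494 ≡ 1, so λ ≡ 8·26 ≡ 5.
  x = λ² - 17 - 17 = 25 - 34 ≡ 20; y = λ·(17 - 20) - 24 ≡ 19. → (20, 19)

(20, 19)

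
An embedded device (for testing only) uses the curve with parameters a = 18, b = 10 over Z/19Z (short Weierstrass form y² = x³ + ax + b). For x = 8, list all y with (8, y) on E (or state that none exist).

x³ + 18x + 10 = 666 ≡ 1 (mod 19).
Square roots of 1 mod 19: 1 and 18 (since 1² = 1 ≡ 1).

1, 18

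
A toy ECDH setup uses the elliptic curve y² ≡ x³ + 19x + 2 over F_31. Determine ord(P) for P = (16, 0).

2

2P: (16, 0) + (16, 0): same x and y₁ ≡ -y₂, so the sum is O.
2P = O, so the order is 2.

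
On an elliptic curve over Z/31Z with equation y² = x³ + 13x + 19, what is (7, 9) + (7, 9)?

(21, 25)

tangent at (7, 9): λ = (3·7² + 13)/(2·9) ≡ 5/18. 18⁻¹ ≡ 19 (mod 31), so λ ≡ 5·19 ≡ 2.
  x = λ² - 7 - 7 = 4 - 14 ≡ 21; y = λ·(7 - 21) - 9 ≡ 25. → (21, 25)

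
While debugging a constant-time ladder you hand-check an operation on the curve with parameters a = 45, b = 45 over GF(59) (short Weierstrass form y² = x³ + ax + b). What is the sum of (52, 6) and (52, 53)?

O

The two points share x = 52 and their y-coordinates satisfy 6 + 53 ≡ 0 (mod 59), so they are inverses. Their sum is 𝒪.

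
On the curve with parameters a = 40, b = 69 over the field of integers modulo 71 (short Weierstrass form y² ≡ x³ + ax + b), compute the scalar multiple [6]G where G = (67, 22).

(36, 58)

Repeated addition: build up to 6G.
2G: tangent at (67, 22): λ = (3·67² + 40)/(2·22) ≡ 17/44. 44⁻¹ ≡ 21 (mod 71), so λ ≡ 17·21 ≡ 2.
  x = λ² - 67 - 67 = 4 - 134 ≡ 12; y = λ·(67 - 12) - 22 ≡ 17. → (12, 17)
3G: (12, 17) + (67, 22). λ = (22 - 17)/(67 - 12) ≡ 5/55 mod 71. 55⁻¹ ≡ 31 (mod 71), so λ ≡ 13.
  x = λ² - 12 - 67 = 169 - 79 ≡ 19; y = λ·(12 - 19) - 17 ≡ 34. → (19, 34)
4G: (19, 34) + (67, 22). λ = (22 - 34)/(67 - 19) ≡ 59/48 mod 71. 48⁻¹ ≡ 37 (mod 71), so λ ≡ 53.
  x = λ² - 19 - 67 = 2809 - 86 ≡ 25; y = λ·(19 - 25) - 34 ≡ 3. → (25, 3)
5G: (25, 3) + (67, 22). λ = (22 - 3)/(67 - 25) ≡ 19/42 mod 71. 42⁻¹ ≡ 22 (mod 71), so λ ≡ 63.
  x = λ² - 25 - 67 = 3969 - 92 ≡ 43; y = λ·(25 - 43) - 3 ≡ 70. → (43, 70)
6G: (43, 70) + (67, 22). λ = (22 - 70)/(67 - 43) ≡ 23/24 mod 71. 24⁻¹ ≡ 3 (mod 71) since 24·3 = 72 ≡ 1, so λ ≡ 69.
  x = λ² - 43 - 67 = 4761 - 110 ≡ 36; y = λ·(43 - 36) - 70 ≡ 58. → (36, 58)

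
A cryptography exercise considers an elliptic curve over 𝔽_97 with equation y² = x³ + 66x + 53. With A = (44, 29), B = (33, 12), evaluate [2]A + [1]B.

First 2A:
Repeated addition: build up to 2A.
2A: tangent at (44, 29): λ = (3·44² + 66)/(2·29) ≡ 54/58. 58⁻¹ ≡ 92 (mod 97), so λ ≡ 54·92 ≡ 21.
  x = λ² - 44 - 44 = 441 - 88 ≡ 62; y = λ·(44 - 62) - 29 ≡ 78. → (62, 78)
2A = (62, 78).
Finally 2A + B:
(62, 78) + (33, 12). λ = (12 - 78)/(33 - 62) ≡ 31/68 mod 97. 68⁻¹ ≡ 10 (mod 97), so λ ≡ 19.
  x = λ² - 62 - 33 = 361 - 95 ≡ 72; y = λ·(62 - 72) - 78 ≡ 23. → (72, 23)

(72, 23)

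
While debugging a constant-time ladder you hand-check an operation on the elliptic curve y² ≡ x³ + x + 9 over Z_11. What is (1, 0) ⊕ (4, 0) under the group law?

(1, 0) + (4, 0). λ = (0 - 0)/(4 - 1) ≡ 0/3 mod 11. 3⁻¹ ≡ 4 (mod 11), so λ ≡ 0.
  x = λ² - 1 - 4 = 0 - 5 ≡ 6; y = λ·(1 - 6) - 0 ≡ 0. → (6, 0)

(6, 0)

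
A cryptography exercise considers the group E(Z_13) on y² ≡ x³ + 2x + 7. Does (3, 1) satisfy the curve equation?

y² = 1² ≡ 1; x³ + 2x + 7 = 40 ≡ 1 (mod 13). 1 = 1.

yes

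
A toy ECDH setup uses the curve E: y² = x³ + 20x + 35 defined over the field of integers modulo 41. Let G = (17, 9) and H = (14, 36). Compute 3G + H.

(10, 28)

First 3G:
Repeated addition: build up to 3G.
2G: tangent at (17, 9): λ = (3·17² + 20)/(2·9) ≡ 26/18. 18⁻¹ ≡ 16 (mod 41), so λ ≡ 26·16 ≡ 6.
  x = λ² - 17 - 17 = 36 - 34 ≡ 2; y = λ·(17 - 2) - 9 ≡ 40. → (2, 40)
3G: (2, 40) + (17, 9). λ = (9 - 40)/(17 - 2) ≡ 10/15 mod 41. 15⁻¹ ≡ 11 (mod 41), so λ ≡ 28.
  x = λ² - 2 - 17 = 784 - 19 ≡ 27; y = λ·(2 - 27) - 40 ≡ 39. → (27, 39)
3G = (27, 39).
Finally 3G + H:
(27, 39) + (14, 36). λ = (36 - 39)/(14 - 27) ≡ 38/28 mod 41. 28⁻¹ ≡ 22 (mod 41) since 28·22 = 616 ≡ 1, so λ ≡ 16.
  x = λ² - 27 - 14 = 256 - 41 ≡ 10; y = λ·(27 - 10) - 39 ≡ 28. → (10, 28)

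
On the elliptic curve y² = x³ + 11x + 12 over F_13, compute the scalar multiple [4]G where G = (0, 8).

Double-and-add on 4 = (100)₂. Start with G = (0, 8) for the leading 1-bit.
double: tangent at (0, 8): λ = (3·0² + 11)/(2·8) ≡ 11/3. 3⁻¹ ≡ 9 (mod 13), so λ ≡ 11·9 ≡ 8.
  x = λ² - 0 - 0 = 64 - 0 ≡ 12; y = λ·(0 - 12) - 8 ≡ 0. → (12, 0)
double: (12, 0) + (12, 0): same x and y₁ ≡ -y₂, so the sum is ∞.

O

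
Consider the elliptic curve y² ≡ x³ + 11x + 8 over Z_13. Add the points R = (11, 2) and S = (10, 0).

(9, 2)

(11, 2) + (10, 0). λ = (0 - 2)/(10 - 11) ≡ 11/12 mod 13. 12⁻¹ ≡ 12 (mod 13) since 12·12 = 144 ≡ 1, so λ ≡ 2.
  x = λ² - 11 - 10 = 4 - 21 ≡ 9; y = λ·(11 - 9) - 2 ≡ 2. → (9, 2)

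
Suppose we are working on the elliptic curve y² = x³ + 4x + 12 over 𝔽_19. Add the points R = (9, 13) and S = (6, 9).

(10, 11)

(9, 13) + (6, 9). λ = (9 - 13)/(6 - 9) ≡ 15/16 mod 19. 16⁻¹ ≡ 6 (mod 19) since 16·6 = 96 ≡ 1, so λ ≡ 14.
  x = λ² - 9 - 6 = 196 - 15 ≡ 10; y = λ·(9 - 10) - 13 ≡ 11. → (10, 11)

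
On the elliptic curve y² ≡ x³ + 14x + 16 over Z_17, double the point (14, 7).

(2, 16)

tangent at (14, 7): λ = (3·14² + 14)/(2·7) ≡ 7/14. 14⁻¹ ≡ 11 (mod 17), so λ ≡ 7·11 ≡ 9.
  x = λ² - 14 - 14 = 81 - 28 ≡ 2; y = λ·(14 - 2) - 7 ≡ 16. → (2, 16)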